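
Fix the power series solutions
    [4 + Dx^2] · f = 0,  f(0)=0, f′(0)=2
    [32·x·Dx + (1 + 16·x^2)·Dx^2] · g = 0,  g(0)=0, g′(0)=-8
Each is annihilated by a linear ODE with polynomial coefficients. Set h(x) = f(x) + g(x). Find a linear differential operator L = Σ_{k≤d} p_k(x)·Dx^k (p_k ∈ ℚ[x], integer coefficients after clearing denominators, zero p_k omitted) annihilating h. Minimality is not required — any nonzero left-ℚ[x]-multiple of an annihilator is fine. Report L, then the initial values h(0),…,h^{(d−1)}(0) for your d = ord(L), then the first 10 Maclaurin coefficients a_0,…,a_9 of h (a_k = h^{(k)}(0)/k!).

f: a_k = 0, 2, 0, -4/3, 0, 4/15, 0, -8/315, 0, 4/2835, …
g: a_k = 0, -8, 0, 128/3, 0, -2048/5, 0, 32768/7, 0, -524288/9, …
Sum ⇒ L₀ = lclm(L_f,L_g) in ℚ(x)⟨Dx⟩.
L = (-6016·x + 102400·x^3 + 32768·x^5)·Dx + (-28 + 1216·x^2 + 27648·x^4 + 16384·x^6)·Dx^2 + (-1504·x + 25600·x^3 + 8192·x^5)·Dx^3 + (-7 + 304·x^2 + 6912·x^4 + 4096·x^6)·Dx^4  (order 4).
h: a_k = 0, -6, 0, 124/3, 0, -1228/3, 0, 1474552/315, 0, -165150716/2835, …
ICs: h(0) = 0, h′(0) = -6, h′′(0) = 0, h′′′(0) = 248.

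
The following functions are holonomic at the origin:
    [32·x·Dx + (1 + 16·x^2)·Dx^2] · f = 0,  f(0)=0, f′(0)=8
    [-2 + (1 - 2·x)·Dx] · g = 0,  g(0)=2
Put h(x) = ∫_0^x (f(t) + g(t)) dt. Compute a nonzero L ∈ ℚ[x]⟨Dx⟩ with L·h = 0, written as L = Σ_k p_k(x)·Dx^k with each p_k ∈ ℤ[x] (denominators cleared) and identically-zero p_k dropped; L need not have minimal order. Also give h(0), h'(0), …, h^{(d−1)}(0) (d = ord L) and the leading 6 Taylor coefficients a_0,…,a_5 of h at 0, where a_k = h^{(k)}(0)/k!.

f: a_k = 0, 8, 0, -128/3, 0, 2048/5, …
g: a_k = 2, 4, 8, 16, 32, 64, …
L₀ := lclm(L_f,L_g); ord L₀ ≤ 2+1.
h=∫h₀ ⇒ L = L₀·Dx.
L = (32 - 256·x - 1536·x^2)·Dx^2 + (-14 + 32·x + 160·x^2 - 1536·x^3)·Dx^3 + (1 + 6·x + 96·x^3 - 256·x^4)·Dx^4  (order 4).
h: a_k = 0, 2, 6, 8/3, -20/3, 32/5, …
ICs: h(0) = 0, h′(0) = 2, h′′(0) = 12, h′′′(0) = 16.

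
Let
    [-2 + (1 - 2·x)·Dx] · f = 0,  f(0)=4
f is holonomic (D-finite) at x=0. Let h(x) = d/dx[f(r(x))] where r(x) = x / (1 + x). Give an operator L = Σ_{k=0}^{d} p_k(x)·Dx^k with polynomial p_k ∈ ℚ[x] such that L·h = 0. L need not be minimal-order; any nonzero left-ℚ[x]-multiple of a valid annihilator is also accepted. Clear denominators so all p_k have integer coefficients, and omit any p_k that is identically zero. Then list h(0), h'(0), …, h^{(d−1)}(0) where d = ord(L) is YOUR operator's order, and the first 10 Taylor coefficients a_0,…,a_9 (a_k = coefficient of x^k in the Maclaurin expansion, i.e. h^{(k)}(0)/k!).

f: a_k = 4, 8, 16, 32, 64, 128, 256, 512, 1024, 2048, …
h₀=f(r): pull back L_f along r ⇒ L₀.
Differentiate: ansatz ord ≤ ord L₀ ⇒ L.
L = 2 + (-1 + x)·Dx  (order 1).
h: a_k = 8, 16, 24, 32, 40, 48, 56, 64, 72, 80, …
ICs: h(0) = 8.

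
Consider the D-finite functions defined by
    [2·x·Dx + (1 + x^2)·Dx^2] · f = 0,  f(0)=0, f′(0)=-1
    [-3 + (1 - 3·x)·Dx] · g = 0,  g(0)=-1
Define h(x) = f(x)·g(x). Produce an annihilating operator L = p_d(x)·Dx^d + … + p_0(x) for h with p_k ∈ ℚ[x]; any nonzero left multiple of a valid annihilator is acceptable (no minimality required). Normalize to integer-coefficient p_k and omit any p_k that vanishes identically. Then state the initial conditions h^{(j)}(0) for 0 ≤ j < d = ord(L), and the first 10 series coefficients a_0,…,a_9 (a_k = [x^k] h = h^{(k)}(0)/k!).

f: a_k = 0, -1, 0, 1/3, 0, -1/5, 0, 1/7, 0, -1/9, …
g: a_k = -1, -3, -9, -27, -81, -243, -729, -2187, -6561, -19683, …
f·g: L₀ = L_f ⊗_s L_g, ord ≤ 2·1.
L = 6·x + (6 - 2·x + 12·x^2)·Dx + (-1 + 3·x - x^2 + 3·x^3)·Dx^2  (order 2).
h: a_k = 0, 1, 3, 26/3, 26, 391/5, 1173/5, 24628/35, 73884/35, 1994903/315, …
ICs: h(0) = 0, h′(0) = 1.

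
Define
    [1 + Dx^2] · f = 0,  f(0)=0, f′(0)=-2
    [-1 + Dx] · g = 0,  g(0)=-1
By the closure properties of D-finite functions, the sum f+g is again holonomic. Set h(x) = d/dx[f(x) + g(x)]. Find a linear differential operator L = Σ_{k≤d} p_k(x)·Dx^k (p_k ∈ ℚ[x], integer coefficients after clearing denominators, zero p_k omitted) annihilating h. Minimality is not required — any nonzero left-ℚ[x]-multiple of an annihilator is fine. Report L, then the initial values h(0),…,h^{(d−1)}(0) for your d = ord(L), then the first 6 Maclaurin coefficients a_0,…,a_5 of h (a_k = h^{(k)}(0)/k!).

f: a_k = 0, -2, 0, 1/3, 0, -1/60, …
g: a_k = -1, -1, -1/2, -1/6, -1/24, -1/120, …
Weyl lclm of L_f,L_g ⇒ L₀ (ord ≤ 3).
h₀' ⇒ L via d/dx closure of L₀.
L = 1 - Dx + Dx^2 - Dx^3  (order 3).
h: a_k = -3, -1, 1/2, -1/6, -1/8, -1/120, …
ICs: h(0) = -3, h′(0) = -1, h′′(0) = 1.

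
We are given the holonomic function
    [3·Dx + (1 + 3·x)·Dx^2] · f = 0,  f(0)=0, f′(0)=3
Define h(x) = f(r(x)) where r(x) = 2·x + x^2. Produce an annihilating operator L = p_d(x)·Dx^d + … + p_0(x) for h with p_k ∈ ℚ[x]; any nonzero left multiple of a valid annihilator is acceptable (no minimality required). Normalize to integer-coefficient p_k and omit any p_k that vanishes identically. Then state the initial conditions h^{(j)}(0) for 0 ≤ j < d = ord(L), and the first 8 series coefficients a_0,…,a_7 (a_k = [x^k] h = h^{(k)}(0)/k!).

L = (5 + 6·x + 3·x^2)·Dx + (1 + 7·x + 9·x^2 + 3·x^3)·Dx^2  (order 2).
h: a_k = 0, 6, -15, 54, -441/2, 4806/5, -4365, 142722/7, …
ICs: h(0) = 0, h′(0) = 6.

f: a_k = 0, 3, -9/2, 9, -81/4, 243/5, -243/2, 2187/7, …
f∘r: x↦r, Dx↦Dx/r' in L_f ⇒ L₀.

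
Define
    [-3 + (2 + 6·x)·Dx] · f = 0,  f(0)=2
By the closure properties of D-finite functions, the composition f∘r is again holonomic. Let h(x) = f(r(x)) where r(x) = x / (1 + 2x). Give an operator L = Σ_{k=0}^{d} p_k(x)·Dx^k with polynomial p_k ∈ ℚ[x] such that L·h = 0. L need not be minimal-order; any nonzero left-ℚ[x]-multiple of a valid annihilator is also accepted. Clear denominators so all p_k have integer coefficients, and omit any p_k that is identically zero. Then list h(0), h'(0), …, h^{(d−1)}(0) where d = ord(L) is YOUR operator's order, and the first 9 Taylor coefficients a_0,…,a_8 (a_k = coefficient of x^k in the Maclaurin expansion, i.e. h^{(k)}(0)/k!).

f: a_k = 2, 3, -9/4, 27/8, -405/64, 1701/128, -15309/512, 72171/1024, -2814669/16384, …
L₀ from L_f via x↦r, Dx↦r'^{-1}Dx.
L = -3 + (2 + 14·x + 20·x^2)·Dx  (order 1).
h: a_k = 2, 3, -33/4, 195/8, -4965/64, 33909/128, -492501/512, 3761283/1024, -239121645/16384, …
ICs: h(0) = 2.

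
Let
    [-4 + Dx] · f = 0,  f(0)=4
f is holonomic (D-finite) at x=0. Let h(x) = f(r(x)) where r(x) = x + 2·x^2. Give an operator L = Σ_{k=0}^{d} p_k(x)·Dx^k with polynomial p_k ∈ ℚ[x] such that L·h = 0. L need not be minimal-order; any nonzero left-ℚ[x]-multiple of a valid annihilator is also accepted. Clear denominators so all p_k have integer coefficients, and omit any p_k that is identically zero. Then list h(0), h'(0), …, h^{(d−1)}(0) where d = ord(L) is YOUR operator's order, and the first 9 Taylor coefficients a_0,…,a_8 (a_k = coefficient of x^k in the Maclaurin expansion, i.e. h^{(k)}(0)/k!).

L = (-4 - 16·x) + Dx  (order 1).
h: a_k = 4, 16, 64, 512/3, 1280/3, 13312/15, 77824/45, 950272/315, 1564672/315, …
ICs: h(0) = 4.

f: a_k = 4, 16, 32, 128/3, 128/3, 512/15, 1024/45, 4096/315, 2048/315, …
Change of var in L_f (x↦r) gives L₀.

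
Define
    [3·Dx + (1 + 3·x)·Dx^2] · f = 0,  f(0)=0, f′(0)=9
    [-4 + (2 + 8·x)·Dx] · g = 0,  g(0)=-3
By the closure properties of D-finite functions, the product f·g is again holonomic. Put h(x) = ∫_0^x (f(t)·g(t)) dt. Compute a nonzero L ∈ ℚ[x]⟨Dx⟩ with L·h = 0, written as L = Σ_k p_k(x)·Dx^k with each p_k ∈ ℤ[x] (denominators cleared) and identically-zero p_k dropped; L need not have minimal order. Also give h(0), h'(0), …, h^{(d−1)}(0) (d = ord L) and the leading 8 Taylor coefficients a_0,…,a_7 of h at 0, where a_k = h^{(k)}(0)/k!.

f: a_k = 0, 9, -27/2, 27, -243/4, 729/5, -729/2, 6561/7, …
g: a_k = -3, -6, 6, -12, 30, -84, 252, -792, …
Product ⇒ symmetric product L₀, ord ≤ 2.
h=∫₀ˣh₀: take L = L₀·Dx.
L = (6 + 12·x)·Dx + (-1 - 4·x)·Dx^2 + (1 + 11·x + 40·x^2 + 48·x^3)·Dx^3  (order 3).
h: a_k = 0, 0, -27/2, -9/2, 27/2, -135/4, 1737/20, -8154/35, …
ICs: h(0) = 0, h′(0) = 0, h′′(0) = -27.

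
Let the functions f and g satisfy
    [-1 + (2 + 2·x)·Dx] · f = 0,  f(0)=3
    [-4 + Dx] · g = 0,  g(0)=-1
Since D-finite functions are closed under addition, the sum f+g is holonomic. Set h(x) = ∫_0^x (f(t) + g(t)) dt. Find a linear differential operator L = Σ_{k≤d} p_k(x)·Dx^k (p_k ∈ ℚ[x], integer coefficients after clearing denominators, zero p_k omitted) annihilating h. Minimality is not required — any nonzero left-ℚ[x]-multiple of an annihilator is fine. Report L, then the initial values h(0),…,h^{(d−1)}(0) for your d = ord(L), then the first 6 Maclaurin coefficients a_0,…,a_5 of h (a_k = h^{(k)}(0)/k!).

f: a_k = 3, 3/2, -3/8, 3/16, -15/128, 21/256, …
g: a_k = -1, -4, -8, -32/3, -32/3, -128/15, …
Sum ⇒ L₀ = lclm(L_f,L_g) in ℚ(x)⟨Dx⟩.
∫: right-multiply L₀ by Dx.
L = (36 + 32·x)·Dx + (-65 - 128·x - 64·x^2)·Dx^2 + (14 + 30·x + 16·x^2)·Dx^3  (order 3).
h: a_k = 0, 2, -5/4, -67/24, -503/192, -4141/1920, …
ICs: h(0) = 0, h′(0) = 2, h′′(0) = -5/2.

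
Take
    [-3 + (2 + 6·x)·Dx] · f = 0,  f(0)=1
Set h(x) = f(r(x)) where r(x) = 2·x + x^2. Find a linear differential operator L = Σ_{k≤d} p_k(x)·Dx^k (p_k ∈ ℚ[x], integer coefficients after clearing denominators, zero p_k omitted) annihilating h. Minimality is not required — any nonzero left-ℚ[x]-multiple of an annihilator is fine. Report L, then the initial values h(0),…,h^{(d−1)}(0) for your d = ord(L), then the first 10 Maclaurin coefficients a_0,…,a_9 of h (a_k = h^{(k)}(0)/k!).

L = (-3 - 3·x) + (1 + 6·x + 3·x^2)·Dx  (order 1).
h: a_k = 1, 3, -3, 9, -63/2, 243/2, -999/2, 4293/2, -76221/8, 346761/8, …
ICs: h(0) = 1.

f: a_k = 1, 3/2, -9/8, 27/16, -405/128, 1701/256, -15309/1024, 72171/2048, -2814669/32768, 14073345/65536, …
h₀=f(r): pull back L_f along r ⇒ L₀.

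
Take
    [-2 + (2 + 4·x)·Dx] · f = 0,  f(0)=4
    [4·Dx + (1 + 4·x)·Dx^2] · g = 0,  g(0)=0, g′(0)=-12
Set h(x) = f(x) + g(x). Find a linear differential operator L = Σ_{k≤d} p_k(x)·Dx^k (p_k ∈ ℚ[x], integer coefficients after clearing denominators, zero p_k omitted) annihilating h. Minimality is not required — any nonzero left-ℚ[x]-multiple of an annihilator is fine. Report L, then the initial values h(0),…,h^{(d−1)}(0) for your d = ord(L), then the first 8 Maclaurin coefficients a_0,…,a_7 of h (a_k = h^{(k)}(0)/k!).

L = (20 + 16·x)·Dx + (29 + 104·x + 80·x^2)·Dx^2 + (3 + 22·x + 48·x^2 + 32·x^3)·Dx^3  (order 3).
h: a_k = 4, -8, 22, -62, 379/2, -6109/10, 8171/4, -196377/28, …
ICs: h(0) = 4, h′(0) = -8, h′′(0) = 44.

f: a_k = 4, 4, -2, 2, -5/2, 7/2, -21/4, 33/4, …
g: a_k = 0, -12, 24, -64, 192, -3072/5, 2048, -49152/7, …
h₀=f+g: left-lcm gives L₀, ord ≤ 3.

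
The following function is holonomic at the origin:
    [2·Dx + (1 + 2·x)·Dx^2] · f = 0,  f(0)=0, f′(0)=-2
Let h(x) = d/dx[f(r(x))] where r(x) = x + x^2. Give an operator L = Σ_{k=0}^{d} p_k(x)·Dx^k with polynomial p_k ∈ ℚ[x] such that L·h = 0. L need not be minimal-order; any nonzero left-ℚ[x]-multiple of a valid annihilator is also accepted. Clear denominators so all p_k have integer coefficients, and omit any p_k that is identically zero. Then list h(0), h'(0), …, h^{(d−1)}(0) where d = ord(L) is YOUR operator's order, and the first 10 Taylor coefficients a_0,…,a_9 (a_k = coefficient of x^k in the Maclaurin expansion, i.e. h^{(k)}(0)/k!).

L = (4·x + 4·x^2) + (1 + 4·x + 6·x^2 + 4·x^3)·Dx  (order 1).
h: a_k = -2, 0, 4, -8, 8, 0, -16, 32, -32, 0, …
ICs: h(0) = -2.

f: a_k = 0, -2, 2, -8/3, 4, -32/5, 32/3, -128/7, 32, -512/9, …
Substitute x→r, Dx→(1/r')Dx; clear ⇒ L₀.
h₀' ⇒ L via d/dx closure of L₀.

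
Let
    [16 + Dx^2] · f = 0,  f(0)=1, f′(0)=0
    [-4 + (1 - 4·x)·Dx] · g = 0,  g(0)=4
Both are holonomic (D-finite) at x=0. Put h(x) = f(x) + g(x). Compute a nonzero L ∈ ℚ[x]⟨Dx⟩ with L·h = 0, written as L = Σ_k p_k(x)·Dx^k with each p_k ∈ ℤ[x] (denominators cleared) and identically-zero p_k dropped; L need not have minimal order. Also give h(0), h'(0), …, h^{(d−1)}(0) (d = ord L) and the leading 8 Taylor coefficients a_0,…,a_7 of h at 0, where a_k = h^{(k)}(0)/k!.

f: a_k = 1, 0, -8, 0, 32/3, 0, -256/45, 0, …
g: a_k = 4, 16, 64, 256, 1024, 4096, 16384, 65536, …
L₀ := lclm(L_f,L_g); ord L₀ ≤ 2+1.
L = (-448 + 512·x - 1024·x^2) + (48 - 320·x + 768·x^2 - 1024·x^3)·Dx + (-28 + 32·x - 64·x^2)·Dx^2 + (3 - 20·x + 48·x^2 - 64·x^3)·Dx^3  (order 3).
h: a_k = 5, 16, 56, 256, 3104/3, 4096, 737024/45, 65536, …
ICs: h(0) = 5, h′(0) = 16, h′′(0) = 112.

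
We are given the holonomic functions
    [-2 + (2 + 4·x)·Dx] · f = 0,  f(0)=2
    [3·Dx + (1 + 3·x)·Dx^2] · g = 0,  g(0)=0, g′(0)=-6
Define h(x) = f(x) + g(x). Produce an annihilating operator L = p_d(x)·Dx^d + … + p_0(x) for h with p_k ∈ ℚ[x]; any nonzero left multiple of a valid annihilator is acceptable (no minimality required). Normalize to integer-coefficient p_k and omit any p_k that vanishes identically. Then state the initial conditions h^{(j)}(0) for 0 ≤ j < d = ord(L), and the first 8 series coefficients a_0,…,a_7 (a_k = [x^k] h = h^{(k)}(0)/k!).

L = (9 + 9·x)·Dx + (15 + 54·x + 45·x^2)·Dx^2 + (2 + 13·x + 27·x^2 + 18·x^3)·Dx^3  (order 3).
h: a_k = 2, -4, 8, -17, 157/4, -1909/20, 1923/8, -34761/56, …
ICs: h(0) = 2, h′(0) = -4, h′′(0) = 16.

f: a_k = 2, 2, -1, 1, -5/4, 7/4, -21/8, 33/8, …
g: a_k = 0, -6, 9, -18, 81/2, -486/5, 243, -4374/7, …
L₀ := lclm(L_f,L_g); ord L₀ ≤ 1+2.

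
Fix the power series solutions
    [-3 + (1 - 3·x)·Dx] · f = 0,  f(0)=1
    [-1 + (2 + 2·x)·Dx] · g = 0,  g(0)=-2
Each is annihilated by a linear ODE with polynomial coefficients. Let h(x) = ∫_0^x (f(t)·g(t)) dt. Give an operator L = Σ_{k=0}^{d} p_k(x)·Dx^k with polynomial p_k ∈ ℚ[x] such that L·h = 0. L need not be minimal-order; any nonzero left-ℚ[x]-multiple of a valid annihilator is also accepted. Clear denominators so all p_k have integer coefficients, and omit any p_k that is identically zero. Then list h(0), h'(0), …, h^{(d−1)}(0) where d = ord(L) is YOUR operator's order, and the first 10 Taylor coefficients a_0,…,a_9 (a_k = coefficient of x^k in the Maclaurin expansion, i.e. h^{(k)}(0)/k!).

f: a_k = 1, 3, 9, 27, 81, 243, 729, 2187, 6561, 19683, …
g: a_k = -2, -1, 1/4, -1/8, 5/64, -7/128, 21/512, -33/1024, 429/16384, -715/32768, …
f·g: L₀ = L_f ⊗_s L_g, ord ≤ 1·1.
h=∫₀ˣh₀: take L = L₀·Dx.
L = (7 + 3·x)·Dx + (-2 + 4·x + 6·x^2)·Dx^2  (order 2).
h: a_k = 0, -2, -7/2, -83/12, -499/32, -11971/320, -71833/768, -861975/3584, -5171883/8192, -82749985/49152, …
ICs: h(0) = 0, h′(0) = -2.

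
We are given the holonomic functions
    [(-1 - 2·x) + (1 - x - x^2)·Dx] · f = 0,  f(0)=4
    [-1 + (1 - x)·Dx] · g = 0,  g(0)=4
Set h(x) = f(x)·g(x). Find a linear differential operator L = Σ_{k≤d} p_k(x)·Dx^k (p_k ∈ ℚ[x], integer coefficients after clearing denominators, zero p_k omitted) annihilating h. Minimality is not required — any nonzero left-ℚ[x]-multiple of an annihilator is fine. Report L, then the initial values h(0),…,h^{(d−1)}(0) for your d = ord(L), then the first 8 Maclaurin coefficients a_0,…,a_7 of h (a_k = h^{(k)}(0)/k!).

f: a_k = 4, 4, 8, 12, 20, 32, 52, 84, …
g: a_k = 4, 4, 4, 4, 4, 4, 4, 4, …
Sym-product of L_f,L_g gives L₀ (≤ ord 1).
L = (-2 + 3·x^2) + (1 - 2·x + x^3)·Dx  (order 1).
h: a_k = 16, 32, 64, 112, 192, 320, 528, 864, …
ICs: h(0) = 16.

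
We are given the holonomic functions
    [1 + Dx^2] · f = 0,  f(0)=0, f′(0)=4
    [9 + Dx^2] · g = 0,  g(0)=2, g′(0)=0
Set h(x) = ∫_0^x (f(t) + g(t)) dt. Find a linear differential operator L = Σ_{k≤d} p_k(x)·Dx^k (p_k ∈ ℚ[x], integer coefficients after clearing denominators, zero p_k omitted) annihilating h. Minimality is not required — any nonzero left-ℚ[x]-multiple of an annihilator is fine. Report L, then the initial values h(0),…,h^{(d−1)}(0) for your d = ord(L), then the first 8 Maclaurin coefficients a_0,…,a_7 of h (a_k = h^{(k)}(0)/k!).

L = 9·Dx + 10·Dx^3 + Dx^5  (order 5).
h: a_k = 0, 2, 2, -3, -1/6, 27/20, 1/180, -81/280, …
ICs: h(0) = 0, h′(0) = 2, h′′(0) = 4, h′′′(0) = -18, h′′′′(0) = -4.

f: a_k = 0, 4, 0, -2/3, 0, 1/30, 0, -1/1260, …
g: a_k = 2, 0, -9, 0, 27/4, 0, -81/40, 0, …
h₀=f+g: left-lcm gives L₀, ord ≤ 4.
Integrate: L := L₀·Dx.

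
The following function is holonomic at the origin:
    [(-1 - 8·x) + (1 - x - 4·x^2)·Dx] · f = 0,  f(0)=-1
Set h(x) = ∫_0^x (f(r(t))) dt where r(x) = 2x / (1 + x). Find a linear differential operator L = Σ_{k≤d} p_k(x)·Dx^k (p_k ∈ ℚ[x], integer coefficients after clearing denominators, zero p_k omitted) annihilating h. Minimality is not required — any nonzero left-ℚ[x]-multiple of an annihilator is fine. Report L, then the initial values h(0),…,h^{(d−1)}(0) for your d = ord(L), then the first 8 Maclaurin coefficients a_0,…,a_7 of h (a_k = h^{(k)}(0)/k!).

f: a_k = -1, -1, -5, -9, -29, -65, -181, -441, …
L₀ from L_f via x↦r, Dx↦r'^{-1}Dx.
h=∫₀ˣh₀: take L = L₀·Dx.
L = (2 + 34·x)·Dx + (-1 - x + 17·x^2 + 17·x^3)·Dx^2  (order 2).
h: a_k = 0, -1, -1, -6, -17/2, -306/5, -289/3, -5202/7, …
ICs: h(0) = 0, h′(0) = -1.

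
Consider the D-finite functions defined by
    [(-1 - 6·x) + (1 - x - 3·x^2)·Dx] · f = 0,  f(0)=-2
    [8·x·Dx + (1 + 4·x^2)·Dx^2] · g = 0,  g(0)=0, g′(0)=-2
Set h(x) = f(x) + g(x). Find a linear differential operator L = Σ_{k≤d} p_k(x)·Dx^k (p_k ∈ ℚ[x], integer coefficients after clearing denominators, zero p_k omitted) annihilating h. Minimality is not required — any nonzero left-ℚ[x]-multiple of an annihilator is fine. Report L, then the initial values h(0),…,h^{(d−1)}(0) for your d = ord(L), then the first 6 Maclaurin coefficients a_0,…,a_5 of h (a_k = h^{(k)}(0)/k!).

f: a_k = -2, -2, -8, -14, -38, -80, …
g: a_k = 0, -2, 0, 8/3, 0, -32/5, …
Sum ⇒ L₀ = lclm(L_f,L_g) in ℚ(x)⟨Dx⟩.
L = (-32 + 128·x + 1488·x^2 + 2880·x^3 + 8424·x^4 + 2592·x^6)·Dx + (25 + 160·x + 214·x^2 + 1188·x^3 + 2628·x^4 + 6264·x^5 + 432·x^6 + 2592·x^7)·Dx^2 + (-4 - 9·x - 54·x^2 + 66·x^3 + x^4 + 444·x^5 + 720·x^6 + 144·x^7 + 432·x^8)·Dx^3  (order 3).
h: a_k = -2, -4, -8, -34/3, -38, -432/5, …
ICs: h(0) = -2, h′(0) = -4, h′′(0) = -16.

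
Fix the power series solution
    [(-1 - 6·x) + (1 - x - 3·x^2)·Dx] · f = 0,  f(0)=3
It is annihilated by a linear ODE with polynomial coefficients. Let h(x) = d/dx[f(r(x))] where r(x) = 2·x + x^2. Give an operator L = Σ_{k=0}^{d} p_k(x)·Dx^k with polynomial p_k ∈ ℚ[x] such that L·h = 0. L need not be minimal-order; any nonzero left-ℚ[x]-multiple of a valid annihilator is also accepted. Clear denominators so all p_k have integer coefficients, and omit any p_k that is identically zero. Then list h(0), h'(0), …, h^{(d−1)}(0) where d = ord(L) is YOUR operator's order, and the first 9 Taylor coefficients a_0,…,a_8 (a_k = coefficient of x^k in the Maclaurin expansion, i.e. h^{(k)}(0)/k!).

L = (17 + 114·x + 597·x^2 + 1260·x^3 + 1215·x^4 + 540·x^5 + 90·x^6) + (-1 - 11·x + 21·x^2 + 211·x^3 + 405·x^4 + 333·x^5 + 126·x^6 + 18·x^7)·Dx  (order 1).
h: a_k = 6, 102, 648, 4704, 28950, 177678, 1044792, 6051912, 34434288, …
ICs: h(0) = 6.

f: a_k = 3, 3, 12, 21, 57, 120, 291, 651, 1524, …
f∘r: x↦r, Dx↦Dx/r' in L_f ⇒ L₀.
h=h₀': d/dx-closure on L₀ ⇒ L.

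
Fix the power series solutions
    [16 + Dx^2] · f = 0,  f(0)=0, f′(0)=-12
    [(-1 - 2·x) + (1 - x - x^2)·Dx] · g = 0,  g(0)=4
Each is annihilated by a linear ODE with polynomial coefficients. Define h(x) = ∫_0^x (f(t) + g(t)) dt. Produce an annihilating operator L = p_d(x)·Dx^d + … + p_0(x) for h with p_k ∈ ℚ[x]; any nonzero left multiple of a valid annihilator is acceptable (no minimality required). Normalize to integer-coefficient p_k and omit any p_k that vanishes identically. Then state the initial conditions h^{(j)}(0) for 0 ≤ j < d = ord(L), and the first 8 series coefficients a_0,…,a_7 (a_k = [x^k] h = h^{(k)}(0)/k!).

f: a_k = 0, -12, 0, 32, 0, -128/5, 0, 1024/105, …
g: a_k = 4, 4, 8, 12, 20, 32, 52, 84, …
L₀ := lclm(L_f,L_g); ord L₀ ≤ 2+1.
h=∫h₀ ⇒ L = L₀·Dx.
L = (-272 - 384·x + 352·x^2 - 192·x^3 - 640·x^4 - 256·x^5)·Dx + (160 - 368·x - 32·x^2 + 544·x^3 - 48·x^4 - 384·x^5 - 128·x^6)·Dx^2 + (-17 - 24·x + 22·x^2 - 12·x^3 - 40·x^4 - 16·x^5)·Dx^3 + (10 - 23·x - 2·x^2 + 34·x^3 - 3·x^4 - 24·x^5 - 8·x^6)·Dx^4  (order 4).
h: a_k = 0, 4, -4, 8/3, 11, 4, 16/15, 52/7, …
ICs: h(0) = 0, h′(0) = 4, h′′(0) = -8, h′′′(0) = 16.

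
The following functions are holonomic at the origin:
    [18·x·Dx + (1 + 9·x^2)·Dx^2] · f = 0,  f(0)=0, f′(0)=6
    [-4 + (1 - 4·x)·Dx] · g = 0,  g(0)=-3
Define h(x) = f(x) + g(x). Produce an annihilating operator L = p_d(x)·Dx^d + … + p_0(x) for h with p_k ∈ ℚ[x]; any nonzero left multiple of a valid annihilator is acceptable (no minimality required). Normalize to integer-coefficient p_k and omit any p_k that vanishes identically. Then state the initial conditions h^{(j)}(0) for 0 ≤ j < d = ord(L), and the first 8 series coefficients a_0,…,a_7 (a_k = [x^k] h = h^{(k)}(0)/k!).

f: a_k = 0, 6, 0, -18, 0, 486/5, 0, -4374/7, …
g: a_k = -3, -12, -48, -192, -768, -3072, -12288, -49152, …
f+g: L₀ = lclm(L_f,L_g), ord ≤ 2+1.
L = (72 - 1152·x - 1944·x^2)·Dx + (-57 + 72·x - 765·x^2 - 1944·x^3)·Dx^2 + (4 - 7·x - 63·x^3 - 324·x^4)·Dx^3  (order 3).
h: a_k = -3, -6, -48, -210, -768, -14874/5, -12288, -348438/7, …
ICs: h(0) = -3, h′(0) = -6, h′′(0) = -96.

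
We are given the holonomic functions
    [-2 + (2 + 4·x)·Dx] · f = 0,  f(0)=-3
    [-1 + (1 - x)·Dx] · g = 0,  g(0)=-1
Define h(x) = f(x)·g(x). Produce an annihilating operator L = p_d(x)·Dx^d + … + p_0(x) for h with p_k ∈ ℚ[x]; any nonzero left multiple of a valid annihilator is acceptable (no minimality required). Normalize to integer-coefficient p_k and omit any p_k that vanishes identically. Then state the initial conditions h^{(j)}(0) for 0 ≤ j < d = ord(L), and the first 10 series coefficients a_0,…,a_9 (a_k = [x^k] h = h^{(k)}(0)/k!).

f: a_k = -3, -3, 3/2, -3/2, 15/8, -21/8, 63/16, -99/16, 1287/128, -2145/128, …
g: a_k = -1, -1, -1, -1, -1, -1, -1, -1, -1, -1, …
Product ⇒ symmetric product L₀, ord ≤ 1.
L = (2 + x) + (-1 - x + 2·x^2)·Dx  (order 1).
h: a_k = 3, 6, 9/2, 6, 33/8, 27/4, 45/16, 9, -135/128, 1005/64, …
ICs: h(0) = 3.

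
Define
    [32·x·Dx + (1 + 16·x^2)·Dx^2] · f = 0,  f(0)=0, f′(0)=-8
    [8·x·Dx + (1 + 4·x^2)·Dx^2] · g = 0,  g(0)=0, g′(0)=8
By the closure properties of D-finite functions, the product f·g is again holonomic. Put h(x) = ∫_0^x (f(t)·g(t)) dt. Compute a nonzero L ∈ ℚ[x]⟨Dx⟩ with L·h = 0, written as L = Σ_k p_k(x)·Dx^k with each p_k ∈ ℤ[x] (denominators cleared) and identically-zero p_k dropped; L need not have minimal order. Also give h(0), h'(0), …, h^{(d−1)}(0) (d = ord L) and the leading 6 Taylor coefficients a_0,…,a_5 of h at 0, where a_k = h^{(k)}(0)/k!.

L = (-1536·x - 51200·x^3 - 262144·x^5 + 655360·x^7 + 6291456·x^9)·Dx^2 + (-80 - 6592·x^2 - 92160·x^4 - 229376·x^6 + 2293760·x^8 + 9437184·x^10)·Dx^3 + (-160·x - 4480·x^3 - 30720·x^5 + 69632·x^7 + 1310720·x^9 + 3145728·x^11)·Dx^4 + (-1 - 40·x^2 - 464·x^4 + 29696·x^8 + 163840·x^10 + 262144·x^12)·Dx^5  (order 5).
h: a_k = 0, 0, 0, -64/3, 0, 256/3, …
ICs: h(0) = 0, h′(0) = 0, h′′(0) = 0, h′′′(0) = -128, h′′′′(0) = 0.

f: a_k = 0, -8, 0, 128/3, 0, -2048/5, …
g: a_k = 0, 8, 0, -32/3, 0, 128/5, …
f·g: L₀ = L_f ⊗_s L_g, ord ≤ 2·2.
h=∫₀ˣh₀: take L = L₀·Dx.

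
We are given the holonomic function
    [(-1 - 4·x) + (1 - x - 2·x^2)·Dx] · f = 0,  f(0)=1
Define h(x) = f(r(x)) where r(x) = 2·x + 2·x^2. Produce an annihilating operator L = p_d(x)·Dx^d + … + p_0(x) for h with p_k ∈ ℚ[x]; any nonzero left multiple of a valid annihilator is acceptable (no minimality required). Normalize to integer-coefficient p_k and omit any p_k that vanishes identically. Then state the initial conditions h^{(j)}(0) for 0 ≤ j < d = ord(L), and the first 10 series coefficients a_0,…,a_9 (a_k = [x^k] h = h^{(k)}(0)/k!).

f: a_k = 1, 1, 3, 5, 11, 21, 43, 85, 171, 341, …
Substitute x→r, Dx→(1/r')Dx; clear ⇒ L₀.
L = (2 + 20·x + 48·x^2 + 32·x^3) + (-1 + 2·x + 10·x^2 + 16·x^3 + 8·x^4)·Dx  (order 1).
h: a_k = 1, 2, 14, 64, 308, 1496, 7208, 34816, 168112, 811680, …
ICs: h(0) = 1.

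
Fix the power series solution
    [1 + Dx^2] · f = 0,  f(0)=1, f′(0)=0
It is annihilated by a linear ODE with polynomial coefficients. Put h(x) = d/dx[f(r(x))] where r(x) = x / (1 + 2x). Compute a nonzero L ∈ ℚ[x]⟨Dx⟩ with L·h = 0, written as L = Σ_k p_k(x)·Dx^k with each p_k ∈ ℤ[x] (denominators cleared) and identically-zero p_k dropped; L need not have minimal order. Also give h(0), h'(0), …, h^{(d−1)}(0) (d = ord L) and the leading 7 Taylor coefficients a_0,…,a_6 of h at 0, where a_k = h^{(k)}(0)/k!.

f: a_k = 1, 0, -1/2, 0, 1/24, 0, -1/720, …
f∘r: x↦r, Dx↦Dx/r' in L_f ⇒ L₀.
h=h₀': d/dx-closure on L₀ ⇒ L.
L = (25 + 96·x + 96·x^2) + (12 + 72·x + 144·x^2 + 96·x^3)·Dx + (1 + 8·x + 24·x^2 + 32·x^3 + 16·x^4)·Dx^2  (order 2).
h: a_k = 0, -1, 6, -143/6, 235/3, -27601/120, 12509/20, …
ICs: h(0) = 0, h′(0) = -1.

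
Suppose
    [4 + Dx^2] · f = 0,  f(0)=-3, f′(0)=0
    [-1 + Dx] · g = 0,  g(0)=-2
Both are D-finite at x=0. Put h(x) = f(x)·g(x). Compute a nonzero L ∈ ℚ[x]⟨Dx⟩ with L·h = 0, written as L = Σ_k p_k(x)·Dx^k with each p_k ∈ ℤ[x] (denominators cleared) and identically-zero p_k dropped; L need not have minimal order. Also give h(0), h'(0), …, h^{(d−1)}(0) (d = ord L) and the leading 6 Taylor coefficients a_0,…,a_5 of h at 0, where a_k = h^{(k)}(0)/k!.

L = 5 - 2·Dx + Dx^2  (order 2).
h: a_k = 6, 6, -9, -11, -7/4, 41/20, …
ICs: h(0) = 6, h′(0) = 6.

f: a_k = -3, 0, 6, 0, -2, 0, …
g: a_k = -2, -2, -1, -1/3, -1/12, -1/60, …
f·g: L₀ = L_f ⊗_s L_g, ord ≤ 2·1.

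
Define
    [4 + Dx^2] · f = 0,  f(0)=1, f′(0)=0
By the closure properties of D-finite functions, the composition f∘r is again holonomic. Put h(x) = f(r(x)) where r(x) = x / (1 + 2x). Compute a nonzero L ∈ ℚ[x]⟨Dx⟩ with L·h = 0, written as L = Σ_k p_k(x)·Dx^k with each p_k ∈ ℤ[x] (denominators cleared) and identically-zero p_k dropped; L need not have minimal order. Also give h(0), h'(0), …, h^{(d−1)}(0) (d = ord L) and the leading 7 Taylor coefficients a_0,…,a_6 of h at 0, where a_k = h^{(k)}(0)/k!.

L = 4 + (4 + 24·x + 48·x^2 + 32·x^3)·Dx + (1 + 8·x + 24·x^2 + 32·x^3 + 16·x^4)·Dx^2  (order 2).
h: a_k = 1, 0, -2, 8, -70/3, 176/3, -6004/45, …
ICs: h(0) = 1, h′(0) = 0.

f: a_k = 1, 0, -2, 0, 2/3, 0, -4/45, …
Substitute x→r, Dx→(1/r')Dx; clear ⇒ L₀.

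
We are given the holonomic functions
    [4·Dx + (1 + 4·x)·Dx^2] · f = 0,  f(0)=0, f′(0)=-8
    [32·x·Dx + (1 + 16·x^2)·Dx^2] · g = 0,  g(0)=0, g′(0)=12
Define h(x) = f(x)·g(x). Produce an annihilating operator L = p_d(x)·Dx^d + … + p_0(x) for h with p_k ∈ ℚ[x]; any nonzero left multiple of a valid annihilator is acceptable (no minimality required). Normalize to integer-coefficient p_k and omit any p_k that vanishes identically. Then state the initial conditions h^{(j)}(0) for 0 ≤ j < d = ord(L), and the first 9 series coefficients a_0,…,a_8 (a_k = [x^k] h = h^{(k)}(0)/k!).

f: a_k = 0, -8, 16, -128/3, 128, -2048/5, 4096/3, -32768/7, 16384, …
g: a_k = 0, 12, 0, -64, 0, 3072/5, 0, -49152/7, 0, …
Product ⇒ symmetric product L₀, ord ≤ 4.
L = (1536 + 11264·x + 81920·x^2 + 638976·x^3 + 1966080·x^4 + 3407872·x^5 + 4194304·x^7)·Dx + (288 + 7936·x + 78848·x^2 + 495616·x^3 + 2228224·x^4 + 6094848·x^5 + 9175040·x^6 + 3145728·x^7 + 14680064·x^8)·Dx^2 + (48 + 1024·x + 12288·x^2 + 79872·x^3 + 368640·x^4 + 1277952·x^5 + 3145728·x^6 + 4718592·x^7 + 3145728·x^8 + 8388608·x^9)·Dx^3 + (5 + 72·x + 592·x^2 + 3584·x^3 + 16896·x^4 + 61440·x^5 + 172032·x^6 + 393216·x^7 + 589824·x^8 + 524288·x^9 + 1048576·x^10)·Dx^4  (order 4).
h: a_k = 0, 0, -96, 192, 0, 512, -106496/15, 90112/5, 0, …
ICs: h(0) = 0, h′(0) = 0, h′′(0) = -192, h′′′(0) = 1152.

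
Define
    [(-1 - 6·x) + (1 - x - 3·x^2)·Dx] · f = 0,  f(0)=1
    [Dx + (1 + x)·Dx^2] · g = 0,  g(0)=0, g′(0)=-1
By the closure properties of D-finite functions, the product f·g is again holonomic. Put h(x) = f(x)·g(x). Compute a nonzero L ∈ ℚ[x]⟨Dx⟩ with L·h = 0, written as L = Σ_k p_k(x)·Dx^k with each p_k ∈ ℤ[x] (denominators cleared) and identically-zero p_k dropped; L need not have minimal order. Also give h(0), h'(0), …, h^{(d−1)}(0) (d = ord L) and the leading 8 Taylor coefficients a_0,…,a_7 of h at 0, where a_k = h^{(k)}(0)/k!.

f: a_k = 1, 1, 4, 7, 19, 40, 97, 217, …
g: a_k = 0, -1, 1/2, -1/3, 1/4, -1/5, 1/6, -1/7, …
Sym-product of L_f,L_g gives L₀ (≤ ord 2).
L = (7 + 12·x) + (1 + 15·x + 15·x^2)·Dx + (-1 + 4·x^2 + 3·x^3)·Dx^2  (order 2).
h: a_k = 0, -1, -1/2, -23/6, -61/12, -1007/60, -478/15, -34591/420, …
ICs: h(0) = 0, h′(0) = -1.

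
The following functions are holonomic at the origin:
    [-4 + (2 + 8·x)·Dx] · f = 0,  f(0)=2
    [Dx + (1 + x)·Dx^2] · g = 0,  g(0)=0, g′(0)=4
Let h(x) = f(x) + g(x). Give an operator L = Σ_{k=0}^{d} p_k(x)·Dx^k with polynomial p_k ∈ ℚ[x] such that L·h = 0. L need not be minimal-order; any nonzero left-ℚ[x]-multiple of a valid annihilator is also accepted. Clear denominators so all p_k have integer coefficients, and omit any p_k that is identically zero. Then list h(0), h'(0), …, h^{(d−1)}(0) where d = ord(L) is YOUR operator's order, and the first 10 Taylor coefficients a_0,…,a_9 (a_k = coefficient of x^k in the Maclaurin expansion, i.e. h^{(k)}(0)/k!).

f: a_k = 2, 4, -4, 8, -20, 56, -168, 528, -1716, 5720, …
g: a_k = 0, 4, -2, 4/3, -1, 4/5, -2/3, 4/7, -1/2, 4/9, …
f+g: L₀ = lclm(L_f,L_g), ord ≤ 1+2.
L = (-8 + 4·x)·Dx + (-10 - 8·x + 20·x^2)·Dx^2 + (-1 - 3·x + 6·x^2 + 8·x^3)·Dx^3  (order 3).
h: a_k = 2, 8, -6, 28/3, -21, 284/5, -506/3, 3700/7, -3433/2, 51484/9, …
ICs: h(0) = 2, h′(0) = 8, h′′(0) = -12.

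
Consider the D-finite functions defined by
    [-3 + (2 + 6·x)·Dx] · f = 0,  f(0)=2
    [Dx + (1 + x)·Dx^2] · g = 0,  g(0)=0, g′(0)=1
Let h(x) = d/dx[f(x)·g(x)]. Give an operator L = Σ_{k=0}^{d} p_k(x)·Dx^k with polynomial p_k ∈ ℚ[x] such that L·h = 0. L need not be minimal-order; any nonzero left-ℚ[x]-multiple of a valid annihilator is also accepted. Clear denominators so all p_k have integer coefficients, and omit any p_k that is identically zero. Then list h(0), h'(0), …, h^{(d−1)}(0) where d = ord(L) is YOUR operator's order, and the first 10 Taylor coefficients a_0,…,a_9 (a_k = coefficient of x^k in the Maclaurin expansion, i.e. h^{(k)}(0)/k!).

f: a_k = 2, 3, -9/4, 27/8, -405/64, 1701/128, -15309/512, 72171/1024, -2814669/16384, 14073345/32768, …
g: a_k = 0, 1, -1/2, 1/3, -1/4, 1/5, -1/6, 1/7, -1/8, 1/9, …
f·g: L₀ = L_f ⊗_s L_g, ord ≤ 1·2.
h=h₀': d/dx-closure on L₀ ⇒ L.
L = (3 + 126·x + 27·x^2) + (128 + 648·x + 864·x^2 + 216·x^3)·Dx + (28 + 208·x + 504·x^2 + 432·x^3 + 108·x^4)·Dx^2  (order 2).
h: a_k = 2, 4, -37/4, 20, -2917/64, 17671/160, -719709/2560, 830323/1120, -229791643/114688, 947825399/172032, …
ICs: h(0) = 2, h′(0) = 4.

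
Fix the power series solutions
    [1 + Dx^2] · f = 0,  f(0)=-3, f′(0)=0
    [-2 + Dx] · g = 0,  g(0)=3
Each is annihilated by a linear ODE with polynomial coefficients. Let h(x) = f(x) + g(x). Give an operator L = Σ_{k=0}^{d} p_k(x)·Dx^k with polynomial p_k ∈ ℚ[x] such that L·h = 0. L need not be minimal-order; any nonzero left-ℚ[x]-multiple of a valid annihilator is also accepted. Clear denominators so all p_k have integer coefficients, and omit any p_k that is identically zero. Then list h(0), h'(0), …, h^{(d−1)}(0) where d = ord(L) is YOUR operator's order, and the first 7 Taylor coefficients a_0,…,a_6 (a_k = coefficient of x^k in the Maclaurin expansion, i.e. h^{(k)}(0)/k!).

L = -2 + Dx - 2·Dx^2 + Dx^3  (order 3).
h: a_k = 0, 6, 15/2, 4, 15/8, 4/5, 13/48, …
ICs: h(0) = 0, h′(0) = 6, h′′(0) = 15.

f: a_k = -3, 0, 3/2, 0, -1/8, 0, 1/240, …
g: a_k = 3, 6, 6, 4, 2, 4/5, 4/15, …
L₀ := lclm(L_f,L_g); ord L₀ ≤ 2+1.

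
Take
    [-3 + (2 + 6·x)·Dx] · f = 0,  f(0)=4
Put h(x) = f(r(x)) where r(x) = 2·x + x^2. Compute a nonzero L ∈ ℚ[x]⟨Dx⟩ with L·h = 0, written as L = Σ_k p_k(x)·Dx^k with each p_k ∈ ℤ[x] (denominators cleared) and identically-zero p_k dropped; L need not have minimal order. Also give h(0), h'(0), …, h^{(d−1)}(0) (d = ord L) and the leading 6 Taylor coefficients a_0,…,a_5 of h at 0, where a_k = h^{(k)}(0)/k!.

L = (-3 - 3·x) + (1 + 6·x + 3·x^2)·Dx  (order 1).
h: a_k = 4, 12, -12, 36, -126, 486, …
ICs: h(0) = 4.

f: a_k = 4, 6, -9/2, 27/4, -405/32, 1701/64, …
Change of var in L_f (x↦r) gives L₀.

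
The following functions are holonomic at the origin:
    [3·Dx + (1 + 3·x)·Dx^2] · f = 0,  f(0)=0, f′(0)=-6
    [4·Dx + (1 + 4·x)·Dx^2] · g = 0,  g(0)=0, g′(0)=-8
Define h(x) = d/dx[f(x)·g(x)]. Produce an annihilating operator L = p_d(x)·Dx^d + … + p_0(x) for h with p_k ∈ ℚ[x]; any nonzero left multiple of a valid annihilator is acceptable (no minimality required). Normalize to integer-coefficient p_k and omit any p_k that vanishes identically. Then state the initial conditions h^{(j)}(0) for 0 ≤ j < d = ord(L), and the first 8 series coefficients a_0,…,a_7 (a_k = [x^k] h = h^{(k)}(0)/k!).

f: a_k = 0, -6, 9, -18, 81/2, -486/5, 243, -4374/7, …
g: a_k = 0, -8, 16, -128/3, 128, -2048/5, 4096/3, -32768/7, …
f·g: L₀ = L_f ⊗_s L_g, ord ≤ 2·2.
Differentiate: ansatz ord ≤ ord L₀ ⇒ L.
L = (600 + 4032·x + 6912·x^2) + (854 + 8808·x + 30240·x^2 + 34560·x^3)·Dx + (172 + 2380·x + 12312·x^2 + 28224·x^3 + 24192·x^4)·Dx^2 + (7 + 122·x + 847·x^2 + 2928·x^3 + 5040·x^4 + 3456·x^5)·Dx^3  (order 3).
h: a_k = 0, 96, -504, 2176, -8820, 174096/5, -679336/5, 3694080/7, …
ICs: h(0) = 0, h′(0) = 96, h′′(0) = -1008.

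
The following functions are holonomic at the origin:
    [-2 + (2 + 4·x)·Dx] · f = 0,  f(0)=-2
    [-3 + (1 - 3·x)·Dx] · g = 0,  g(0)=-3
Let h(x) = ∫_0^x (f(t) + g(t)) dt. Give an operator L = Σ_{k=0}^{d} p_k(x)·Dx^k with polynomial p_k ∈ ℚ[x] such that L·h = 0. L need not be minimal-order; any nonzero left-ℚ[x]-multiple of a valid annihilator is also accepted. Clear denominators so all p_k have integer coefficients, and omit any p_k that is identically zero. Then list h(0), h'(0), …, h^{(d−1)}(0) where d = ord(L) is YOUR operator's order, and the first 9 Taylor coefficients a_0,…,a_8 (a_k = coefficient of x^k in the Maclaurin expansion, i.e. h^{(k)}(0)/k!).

f: a_k = -2, -2, 1, -1, 5/4, -7/4, 21/8, -33/8, 429/64, …
g: a_k = -3, -9, -27, -81, -243, -729, -2187, -6561, -19683, …
L₀ := lclm(L_f,L_g); ord L₀ ≤ 1+1.
h=∫h₀ ⇒ L = L₀·Dx.
L = (21 + 27·x)·Dx + (-19 - 66·x - 81·x^2)·Dx^2 + (2 + 7·x - 21·x^2 - 54·x^3)·Dx^3  (order 3).
h: a_k = 0, -5, -11/2, -26/3, -41/2, -967/20, -2923/24, -17475/56, -52521/64, …
ICs: h(0) = 0, h′(0) = -5, h′′(0) = -11.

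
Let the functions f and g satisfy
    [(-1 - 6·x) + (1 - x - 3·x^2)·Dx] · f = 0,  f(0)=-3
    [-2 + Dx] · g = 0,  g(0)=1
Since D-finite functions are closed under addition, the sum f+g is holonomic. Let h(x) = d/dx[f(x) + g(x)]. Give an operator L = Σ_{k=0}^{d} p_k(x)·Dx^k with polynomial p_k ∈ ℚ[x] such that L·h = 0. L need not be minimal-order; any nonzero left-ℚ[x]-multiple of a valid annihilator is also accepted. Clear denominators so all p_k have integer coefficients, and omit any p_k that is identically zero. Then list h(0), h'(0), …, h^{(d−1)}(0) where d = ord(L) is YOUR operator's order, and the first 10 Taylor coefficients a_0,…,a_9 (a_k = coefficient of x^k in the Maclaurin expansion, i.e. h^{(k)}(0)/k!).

L = (26 + 268·x + 300·x^2 + 864·x^3 + 324·x^4) + (-19 - 136·x - 196·x^2 - 372·x^3 + 90·x^4 + 108·x^5)·Dx + (3 + x + 23·x^2 - 30·x^3 - 126·x^4 - 54·x^5)·Dx^2  (order 2).
h: a_k = -1, -20, -59, -676/3, -1796/3, -26182/15, -205057/45, -3840464/315, -9857291/315, -228189142/2835, …
ICs: h(0) = -1, h′(0) = -20.

f: a_k = -3, -3, -12, -21, -57, -120, -291, -651, -1524, -3477, …
g: a_k = 1, 2, 2, 4/3, 2/3, 4/15, 4/45, 8/315, 2/315, 4/2835, …
f+g: L₀ = lclm(L_f,L_g), ord ≤ 1+1.
h₀' ⇒ L via d/dx closure of L₀.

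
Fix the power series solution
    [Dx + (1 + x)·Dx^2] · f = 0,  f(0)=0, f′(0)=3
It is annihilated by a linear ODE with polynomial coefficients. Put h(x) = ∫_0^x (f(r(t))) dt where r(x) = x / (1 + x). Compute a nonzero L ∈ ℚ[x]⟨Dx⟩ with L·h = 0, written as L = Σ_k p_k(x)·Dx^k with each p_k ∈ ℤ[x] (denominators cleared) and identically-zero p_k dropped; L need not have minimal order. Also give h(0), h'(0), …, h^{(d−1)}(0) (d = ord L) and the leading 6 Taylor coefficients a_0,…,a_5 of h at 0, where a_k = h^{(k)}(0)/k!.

f: a_k = 0, 3, -3/2, 1, -3/4, 3/5, …
Substitute x→r, Dx→(1/r')Dx; clear ⇒ L₀.
Integrate: L := L₀·Dx.
L = (3 + 4·x)·Dx^2 + (1 + 3·x + 2·x^2)·Dx^3  (order 3).
h: a_k = 0, 0, 3/2, -3/2, 7/4, -9/4, …
ICs: h(0) = 0, h′(0) = 0, h′′(0) = 3.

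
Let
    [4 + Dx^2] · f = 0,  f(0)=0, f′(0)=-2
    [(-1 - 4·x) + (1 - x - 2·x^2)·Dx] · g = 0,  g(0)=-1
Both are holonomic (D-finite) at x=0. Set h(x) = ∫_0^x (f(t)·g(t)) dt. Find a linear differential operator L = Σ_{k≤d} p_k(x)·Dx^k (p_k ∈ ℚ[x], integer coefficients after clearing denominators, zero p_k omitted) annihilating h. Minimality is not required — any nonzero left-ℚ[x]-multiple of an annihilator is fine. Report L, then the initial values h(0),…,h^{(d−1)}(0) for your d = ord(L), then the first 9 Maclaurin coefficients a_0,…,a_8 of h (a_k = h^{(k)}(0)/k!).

f: a_k = 0, -2, 0, 4/3, 0, -4/15, 0, 8/315, 0, …
g: a_k = -1, -1, -3, -5, -11, -21, -43, -85, -171, …
Sym-product of L_f,L_g gives L₀ (≤ ord 2).
Integrate: L := L₀·Dx.
L = (4·x + 8·x^2)·Dx + (2 + 8·x)·Dx^2 + (-1 + x + 2·x^2)·Dx^3  (order 3).
h: a_k = 0, 0, 1, 2/3, 7/6, 26/15, 137/45, 178/35, 11357/1260, …
ICs: h(0) = 0, h′(0) = 0, h′′(0) = 2.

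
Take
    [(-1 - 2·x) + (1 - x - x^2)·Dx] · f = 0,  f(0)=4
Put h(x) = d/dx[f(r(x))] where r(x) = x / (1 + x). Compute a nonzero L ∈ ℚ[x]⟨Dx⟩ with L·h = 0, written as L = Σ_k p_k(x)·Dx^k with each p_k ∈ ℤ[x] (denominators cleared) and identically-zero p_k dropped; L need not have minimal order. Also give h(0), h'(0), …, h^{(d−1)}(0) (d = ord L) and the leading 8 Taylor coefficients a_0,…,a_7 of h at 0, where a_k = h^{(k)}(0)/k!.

f: a_k = 4, 4, 8, 12, 20, 32, 52, 84, …
f∘r: x↦r, Dx↦Dx/r' in L_f ⇒ L₀.
h₀' ⇒ L via d/dx closure of L₀.
L = (2 + 6·x + 12·x^2 + 6·x^3) + (-1 - 5·x - 6·x^2 + x^3 + 3·x^4)·Dx  (order 1).
h: a_k = 4, 8, 0, 16, -20, 48, -84, 160, …
ICs: h(0) = 4.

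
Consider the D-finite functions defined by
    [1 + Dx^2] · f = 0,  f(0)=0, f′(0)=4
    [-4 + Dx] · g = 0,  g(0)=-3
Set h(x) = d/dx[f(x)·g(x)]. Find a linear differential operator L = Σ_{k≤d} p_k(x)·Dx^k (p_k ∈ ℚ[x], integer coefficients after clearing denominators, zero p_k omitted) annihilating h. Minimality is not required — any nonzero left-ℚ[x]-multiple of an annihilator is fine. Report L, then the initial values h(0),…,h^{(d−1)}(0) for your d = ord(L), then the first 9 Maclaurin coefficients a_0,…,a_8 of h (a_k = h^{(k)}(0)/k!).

L = 17 - 8·Dx + Dx^2  (order 2).
h: a_k = -12, -96, -282, -480, -1121/2, -2444/5, -20047/60, -184, -277441/3360, …
ICs: h(0) = -12, h′(0) = -96.

f: a_k = 0, 4, 0, -2/3, 0, 1/30, 0, -1/1260, 0, …
g: a_k = -3, -12, -24, -32, -32, -128/5, -256/15, -1024/105, -512/105, …
h₀=f·g: eliminate ⇒ L₀, order ≤ 2·1.
h₀' ⇒ L via d/dx closure of L₀.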